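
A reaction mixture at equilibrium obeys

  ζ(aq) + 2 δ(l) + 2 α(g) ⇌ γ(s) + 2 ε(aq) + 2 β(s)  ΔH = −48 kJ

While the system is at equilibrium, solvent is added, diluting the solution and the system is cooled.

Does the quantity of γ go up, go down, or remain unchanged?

increases

Dilution lowers every aqueous concentration by the same factor. Δn_aq = 2 − 1 = +1, so the system shifts toward the side with more dissolved moles — to the right.
The forward reaction is exothermic. Lowering T favours the exothermic direction — shift to the right.
The net shift is to the right. γ is a product, so its amount increases.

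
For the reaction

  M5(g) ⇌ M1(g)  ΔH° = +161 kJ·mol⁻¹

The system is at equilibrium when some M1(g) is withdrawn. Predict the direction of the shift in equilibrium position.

Removing M1 (g), a product, drives the reaction to the right.

right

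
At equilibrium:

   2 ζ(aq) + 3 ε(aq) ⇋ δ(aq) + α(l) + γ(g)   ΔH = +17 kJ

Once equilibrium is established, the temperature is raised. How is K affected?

increases

K depends on temperature via the van 't Hoff relation. The forward reaction is endothermic, so raising T increases K.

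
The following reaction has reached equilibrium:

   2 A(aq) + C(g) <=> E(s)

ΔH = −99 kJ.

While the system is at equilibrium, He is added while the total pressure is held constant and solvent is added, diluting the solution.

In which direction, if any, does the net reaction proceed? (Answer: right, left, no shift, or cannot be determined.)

left

Adding inert gas at constant total pressure expands the volume and lowers every reacting partial pressure. With Δn_gas = 0 − 1 = -1, Q moves away from K toward the side with fewer gas moles, so the system shifts toward the side with more gas moles — to the left.
Dilution lowers every aqueous concentration by the same factor. Δn_aq = 0 − 2 = -2, so the system shifts toward the side with more dissolved moles — to the left.
All effects act in the same direction — net shift to the left.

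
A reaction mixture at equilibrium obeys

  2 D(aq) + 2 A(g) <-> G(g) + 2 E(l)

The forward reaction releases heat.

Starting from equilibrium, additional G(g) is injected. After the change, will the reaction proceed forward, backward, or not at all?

Adding G (g), a product, drives the reaction to the left.

left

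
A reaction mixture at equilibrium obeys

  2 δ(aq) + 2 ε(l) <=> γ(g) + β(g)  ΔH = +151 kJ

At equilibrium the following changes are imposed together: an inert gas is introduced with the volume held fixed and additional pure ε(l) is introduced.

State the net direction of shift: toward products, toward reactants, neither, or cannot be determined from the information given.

no shift

At constant volume, adding an inert gas leaves every reacting species' partial pressure unchanged, so Q is unchanged — no shift from this change.
ε is a pure liquid; its activity is 1 regardless of amount, so Q is unaffected — no shift from this change.
None of the changes alters Q relative to K, so there is no net shift.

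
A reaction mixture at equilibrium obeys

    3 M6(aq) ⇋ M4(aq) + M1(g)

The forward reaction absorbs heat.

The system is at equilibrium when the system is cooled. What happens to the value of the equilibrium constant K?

decreases

K depends on temperature via the van 't Hoff relation. The forward reaction is endothermic, so lowering T decreases K.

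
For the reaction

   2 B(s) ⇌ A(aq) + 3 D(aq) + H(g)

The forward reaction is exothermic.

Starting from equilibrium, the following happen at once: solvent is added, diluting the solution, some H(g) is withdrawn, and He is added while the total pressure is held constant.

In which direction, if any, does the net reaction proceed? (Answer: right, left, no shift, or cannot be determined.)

Dilution lowers every aqueous concentration by the same factor. Δn_aq = 4 − 0 = +4, so the system shifts toward the side with more dissolved moles — to the right.
Removing H (g), a product, drives the reaction to the right.
Adding inert gas at constant total pressure expands the volume and lowers every reacting partial pressure. With Δn_gas = 1 − 0 = +1, Q moves away from K toward the side with fewer gas moles, so the system shifts toward the side with more gas moles — to the right.
All effects act in the same direction — net shift to the right.

right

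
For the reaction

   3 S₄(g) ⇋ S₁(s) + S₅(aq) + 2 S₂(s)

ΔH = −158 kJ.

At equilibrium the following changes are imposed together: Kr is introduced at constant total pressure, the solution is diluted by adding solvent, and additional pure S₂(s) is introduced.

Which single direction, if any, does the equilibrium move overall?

cannot be determined

Adding inert gas at constant total pressure expands the volume and lowers every reacting partial pressure. With Δn_gas = 0 − 3 = -3, Q moves away from K toward the side with fewer gas moles, so the system shifts toward the side with more gas moles — to the left.
Dilution lowers every aqueous concentration by the same factor. Δn_aq = 1 − 0 = +1, so the system shifts toward the side with more dissolved moles — to the right.
S₂ is a pure solid; its activity is 1 regardless of amount, so Q is unaffected — no shift from this change.
The individual effects push in opposite directions; without quantitative information the net direction cannot be determined.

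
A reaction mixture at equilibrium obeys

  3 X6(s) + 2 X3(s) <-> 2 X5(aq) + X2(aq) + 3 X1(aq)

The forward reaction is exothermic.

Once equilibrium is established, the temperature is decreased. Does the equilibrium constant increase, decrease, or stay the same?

K depends on temperature via the van 't Hoff relation. The forward reaction is exothermic, so lowering T increases K.

increases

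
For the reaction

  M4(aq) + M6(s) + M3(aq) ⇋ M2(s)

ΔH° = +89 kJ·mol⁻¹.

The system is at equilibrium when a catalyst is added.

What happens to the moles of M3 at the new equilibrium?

unchanged

A catalyst speeds both forward and reverse rates equally; it changes neither Q nor K — no shift from this change.
No net shift occurs, so the amount of M3 is unchanged.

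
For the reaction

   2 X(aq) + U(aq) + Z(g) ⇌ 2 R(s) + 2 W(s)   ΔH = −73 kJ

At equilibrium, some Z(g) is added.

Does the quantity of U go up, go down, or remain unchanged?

decreases

Adding Z (g), a reactant, drives the reaction to the right.
The net shift is to the right. U is a reactant, so its amount decreases.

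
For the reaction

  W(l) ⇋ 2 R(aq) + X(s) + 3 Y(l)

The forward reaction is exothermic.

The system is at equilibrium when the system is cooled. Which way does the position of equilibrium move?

The forward reaction is exothermic. Lowering T favours the exothermic direction — shift to the right.

right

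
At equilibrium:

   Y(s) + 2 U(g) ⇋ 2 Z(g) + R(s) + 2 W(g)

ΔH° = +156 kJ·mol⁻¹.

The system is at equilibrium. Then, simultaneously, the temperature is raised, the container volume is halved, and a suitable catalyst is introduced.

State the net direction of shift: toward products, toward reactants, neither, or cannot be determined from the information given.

cannot be determined

The forward reaction is endothermic. Raising T favours the endothermic direction — shift to the right.
Gas moles: reactants 2, products 4 (Δn_gas = +2). Compression shifts the system toward the side with fewer moles of gas — to the left.
A catalyst speeds both forward and reverse rates equally; it changes neither Q nor K — no shift from this change.
The individual effects push in opposite directions; without quantitative information the net direction cannot be determined.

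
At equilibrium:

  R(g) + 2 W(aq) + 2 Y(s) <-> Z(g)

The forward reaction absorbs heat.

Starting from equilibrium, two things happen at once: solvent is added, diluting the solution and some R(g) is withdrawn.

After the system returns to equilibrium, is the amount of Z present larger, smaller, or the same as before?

decreases

Dilution lowers every aqueous concentration by the same factor. Δn_aq = 0 − 2 = -2, so the system shifts toward the side with more dissolved moles — to the left.
Removing R (g), a reactant, drives the reaction to the left.
The net shift is to the left. Z is a product, so its amount decreases.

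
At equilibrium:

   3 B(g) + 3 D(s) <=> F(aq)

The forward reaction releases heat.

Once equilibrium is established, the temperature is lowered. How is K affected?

K depends on temperature via the van 't Hoff relation. The forward reaction is exothermic, so lowering T increases K.

increases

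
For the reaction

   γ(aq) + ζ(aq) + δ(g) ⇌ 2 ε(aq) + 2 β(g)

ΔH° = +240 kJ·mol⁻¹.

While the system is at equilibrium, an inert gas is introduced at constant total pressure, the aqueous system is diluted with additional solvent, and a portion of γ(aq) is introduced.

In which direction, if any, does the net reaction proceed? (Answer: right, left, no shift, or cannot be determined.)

right

Adding inert gas at constant total pressure expands the volume and lowers every reacting partial pressure. With Δn_gas = 2 − 1 = +1, Q moves away from K toward the side with fewer gas moles, so the system shifts toward the side with more gas moles — to the right.
Dilution scales every aqueous concentration by the same factor. Δn_aq = 2 − 2 = 0, so Q is unchanged — no shift.
Adding γ (aq), a reactant, drives the reaction to the right.
Only the nonzero effect(s) matter; the net shift is to the right.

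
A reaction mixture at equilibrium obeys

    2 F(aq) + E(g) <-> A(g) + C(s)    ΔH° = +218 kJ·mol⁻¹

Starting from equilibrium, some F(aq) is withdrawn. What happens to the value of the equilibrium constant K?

unchanged

The equilibrium constant depends only on temperature. This perturbation may move the position of equilibrium, but since T is unchanged, K itself is unchanged.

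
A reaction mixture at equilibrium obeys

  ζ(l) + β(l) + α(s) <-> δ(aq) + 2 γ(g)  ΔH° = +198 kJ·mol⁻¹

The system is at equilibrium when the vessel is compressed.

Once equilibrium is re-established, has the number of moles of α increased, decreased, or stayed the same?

Gas moles: reactants 0, products 2 (Δn_gas = +2). Compression shifts the system toward the side with fewer moles of gas — to the left.
The net shift is to the left. α is a reactant, so its amount increases.

increases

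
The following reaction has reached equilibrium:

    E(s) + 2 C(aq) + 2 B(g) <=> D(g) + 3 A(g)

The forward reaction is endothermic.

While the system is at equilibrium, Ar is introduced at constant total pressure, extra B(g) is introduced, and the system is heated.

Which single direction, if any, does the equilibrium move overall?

Adding inert gas at constant total pressure expands the volume and lowers every reacting partial pressure. With Δn_gas = 4 − 2 = +2, Q moves away from K toward the side with fewer gas moles, so the system shifts toward the side with more gas moles — to the right.
Adding B (g), a reactant, drives the reaction to the right.
The forward reaction is endothermic. Raising T favours the endothermic direction — shift to the right.
All effects act in the same direction — net shift to the right.

right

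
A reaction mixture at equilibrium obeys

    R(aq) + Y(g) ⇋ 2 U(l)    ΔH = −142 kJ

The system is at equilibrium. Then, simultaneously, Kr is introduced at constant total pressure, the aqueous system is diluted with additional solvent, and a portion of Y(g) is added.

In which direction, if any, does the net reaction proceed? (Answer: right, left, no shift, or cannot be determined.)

Adding inert gas at constant total pressure expands the volume and lowers every reacting partial pressure. With Δn_gas = 0 − 1 = -1, Q moves away from K toward the side with fewer gas moles, so the system shifts toward the side with more gas moles — to the left.
Dilution lowers every aqueous concentration by the same factor. Δn_aq = 0 − 1 = -1, so the system shifts toward the side with more dissolved moles — to the left.
Adding Y (g), a reactant, drives the reaction to the right.
The individual effects push in opposite directions; without quantitative information the net direction cannot be determined.

cannot be determined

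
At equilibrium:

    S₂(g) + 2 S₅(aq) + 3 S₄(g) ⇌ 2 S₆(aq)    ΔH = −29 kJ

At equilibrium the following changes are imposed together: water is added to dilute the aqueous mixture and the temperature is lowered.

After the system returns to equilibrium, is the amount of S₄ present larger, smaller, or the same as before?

Dilution scales every aqueous concentration by the same factor. Δn_aq = 2 − 2 = 0, so Q is unchanged — no shift.
The forward reaction is exothermic. Lowering T favours the exothermic direction — shift to the right.
The net shift is to the right. S₄ is a reactant, so its amount decreases.

decreases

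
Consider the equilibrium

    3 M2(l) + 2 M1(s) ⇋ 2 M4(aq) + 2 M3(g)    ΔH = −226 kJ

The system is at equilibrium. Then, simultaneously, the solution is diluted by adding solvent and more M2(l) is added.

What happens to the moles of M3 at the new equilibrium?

Dilution lowers every aqueous concentration by the same factor. Δn_aq = 2 − 0 = +2, so the system shifts toward the side with more dissolved moles — to the right.
M2 is a pure liquid; its activity is 1 regardless of amount, so Q is unaffected — no shift from this change.
The net shift is to the right. M3 is a product, so its amount increases.

increases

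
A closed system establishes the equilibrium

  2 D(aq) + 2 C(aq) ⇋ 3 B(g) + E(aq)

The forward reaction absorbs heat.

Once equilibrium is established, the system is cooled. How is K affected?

K depends on temperature via the van 't Hoff relation. The forward reaction is endothermic, so lowering T decreases K.

decreases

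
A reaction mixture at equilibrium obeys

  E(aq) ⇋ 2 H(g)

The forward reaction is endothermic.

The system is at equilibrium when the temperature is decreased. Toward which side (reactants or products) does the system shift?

left

The forward reaction is endothermic. Lowering T favours the exothermic direction — shift to the left.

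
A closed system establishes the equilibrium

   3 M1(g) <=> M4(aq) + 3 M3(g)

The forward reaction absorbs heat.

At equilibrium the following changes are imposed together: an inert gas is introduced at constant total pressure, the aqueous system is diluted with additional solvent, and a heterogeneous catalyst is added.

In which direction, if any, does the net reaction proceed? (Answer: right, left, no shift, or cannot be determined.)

Adding inert gas at constant total pressure expands the volume, scaling every reacting partial pressure by the same factor. Δn_gas = 3 − 3 = 0, so Q is unchanged — no shift.
Dilution lowers every aqueous concentration by the same factor. Δn_aq = 1 − 0 = +1, so the system shifts toward the side with more dissolved moles — to the right.
A catalyst speeds both forward and reverse rates equally; it changes neither Q nor K — no shift from this change.
Only the nonzero effect(s) matter; the net shift is to the right.

right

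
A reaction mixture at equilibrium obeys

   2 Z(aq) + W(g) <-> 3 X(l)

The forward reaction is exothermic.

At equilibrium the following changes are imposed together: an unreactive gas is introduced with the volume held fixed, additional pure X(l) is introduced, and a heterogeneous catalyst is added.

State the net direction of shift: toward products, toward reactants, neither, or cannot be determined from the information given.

no shift

At constant volume, adding an inert gas leaves every reacting species' partial pressure unchanged, so Q is unchanged — no shift from this change.
X is a pure liquid; its activity is 1 regardless of amount, so Q is unaffected — no shift from this change.
A catalyst speeds both forward and reverse rates equally; it changes neither Q nor K — no shift from this change.
None of the changes alters Q relative to K, so there is no net shift.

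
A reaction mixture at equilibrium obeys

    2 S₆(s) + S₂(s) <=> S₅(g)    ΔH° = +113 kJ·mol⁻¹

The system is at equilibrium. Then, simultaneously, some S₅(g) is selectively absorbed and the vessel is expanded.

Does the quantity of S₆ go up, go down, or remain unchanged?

decreases

Removing S₅ (g), a product, drives the reaction to the right.
Gas moles: reactants 0, products 1 (Δn_gas = +1). Expansion shifts the system toward the side with more moles of gas — to the right.
The net shift is to the right. S₆ is a reactant, so its amount decreases.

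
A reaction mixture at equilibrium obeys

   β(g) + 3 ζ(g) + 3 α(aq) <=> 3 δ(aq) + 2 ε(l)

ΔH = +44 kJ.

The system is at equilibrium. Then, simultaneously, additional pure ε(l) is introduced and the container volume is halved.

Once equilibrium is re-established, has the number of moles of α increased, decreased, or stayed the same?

decreases

ε is a pure liquid; its activity is 1 regardless of amount, so Q is unaffected — no shift from this change.
Gas moles: reactants 4, products 0 (Δn_gas = -4). Compression shifts the system toward the side with fewer moles of gas — to the right.
The net shift is to the right. α is a reactant, so its amount decreases.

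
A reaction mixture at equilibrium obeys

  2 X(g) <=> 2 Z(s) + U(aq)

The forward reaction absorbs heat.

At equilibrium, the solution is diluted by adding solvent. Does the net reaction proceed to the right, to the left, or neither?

Dilution lowers every aqueous concentration by the same factor. Δn_aq = 1 − 0 = +1, so the system shifts toward the side with more dissolved moles — to the right.

right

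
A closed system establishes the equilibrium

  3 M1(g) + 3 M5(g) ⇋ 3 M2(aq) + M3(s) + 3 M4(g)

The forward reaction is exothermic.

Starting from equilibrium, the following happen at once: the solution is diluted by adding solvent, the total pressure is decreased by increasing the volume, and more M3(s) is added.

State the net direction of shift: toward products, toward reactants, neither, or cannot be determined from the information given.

cannot be determined

Dilution lowers every aqueous concentration by the same factor. Δn_aq = 3 − 0 = +3, so the system shifts toward the side with more dissolved moles — to the right.
Gas moles: reactants 6, products 3 (Δn_gas = -3). Expansion shifts the system toward the side with more moles of gas — to the left.
M3 is a pure solid; its activity is 1 regardless of amount, so Q is unaffected — no shift from this change.
The individual effects push in opposite directions; without quantitative information the net direction cannot be determined.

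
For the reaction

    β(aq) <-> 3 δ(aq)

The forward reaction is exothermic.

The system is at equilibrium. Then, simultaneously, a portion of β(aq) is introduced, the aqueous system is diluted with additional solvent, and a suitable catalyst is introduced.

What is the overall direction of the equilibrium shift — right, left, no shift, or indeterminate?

right

Adding β (aq), a reactant, drives the reaction to the right.
Dilution lowers every aqueous concentration by the same factor. Δn_aq = 3 − 1 = +2, so the system shifts toward the side with more dissolved moles — to the right.
A catalyst speeds both forward and reverse rates equally; it changes neither Q nor K — no shift from this change.
Only the nonzero effect(s) matter; the net shift is to the right.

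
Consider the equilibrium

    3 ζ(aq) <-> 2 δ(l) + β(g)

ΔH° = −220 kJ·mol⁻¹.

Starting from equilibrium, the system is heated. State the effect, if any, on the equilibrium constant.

K depends on temperature via the van 't Hoff relation. The forward reaction is exothermic, so raising T decreases K.

decreases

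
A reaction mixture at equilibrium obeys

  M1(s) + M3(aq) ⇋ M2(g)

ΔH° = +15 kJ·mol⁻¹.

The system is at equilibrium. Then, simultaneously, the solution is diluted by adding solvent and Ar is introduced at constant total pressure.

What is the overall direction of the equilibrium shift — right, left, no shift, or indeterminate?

Dilution lowers every aqueous concentration by the same factor. Δn_aq = 0 − 1 = -1, so the system shifts toward the side with more dissolved moles — to the left.
Adding inert gas at constant total pressure expands the volume and lowers every reacting partial pressure. With Δn_gas = 1 − 0 = +1, Q moves away from K toward the side with fewer gas moles, so the system shifts toward the side with more gas moles — to the right.
The individual effects push in opposite directions; without quantitative information the net direction cannot be determined.

cannot be determined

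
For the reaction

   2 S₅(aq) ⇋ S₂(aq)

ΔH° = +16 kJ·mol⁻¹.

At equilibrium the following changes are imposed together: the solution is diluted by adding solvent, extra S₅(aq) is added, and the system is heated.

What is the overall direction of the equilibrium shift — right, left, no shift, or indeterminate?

Dilution lowers every aqueous concentration by the same factor. Δn_aq = 1 − 2 = -1, so the system shifts toward the side with more dissolved moles — to the left.
Adding S₅ (aq), a reactant, drives the reaction to the right.
The forward reaction is endothermic. Raising T favours the endothermic direction — shift to the right.
The individual effects push in opposite directions; without quantitative information the net direction cannot be determined.

cannot be determined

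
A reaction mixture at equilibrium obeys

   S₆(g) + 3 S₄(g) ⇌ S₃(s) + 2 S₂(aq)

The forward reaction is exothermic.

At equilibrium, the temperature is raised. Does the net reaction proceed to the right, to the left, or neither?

The forward reaction is exothermic. Raising T favours the endothermic direction — shift to the left.

left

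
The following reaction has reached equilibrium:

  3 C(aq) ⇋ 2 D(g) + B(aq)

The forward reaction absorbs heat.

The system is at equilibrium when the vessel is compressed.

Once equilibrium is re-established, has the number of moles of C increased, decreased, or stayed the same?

increases

Gas moles: reactants 0, products 2 (Δn_gas = +2). Compression shifts the system toward the side with fewer moles of gas — to the left.
The net shift is to the left. C is a reactant, so its amount increases.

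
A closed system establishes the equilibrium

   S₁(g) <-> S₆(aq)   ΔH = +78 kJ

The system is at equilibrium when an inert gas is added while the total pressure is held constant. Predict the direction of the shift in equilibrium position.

left

Adding inert gas at constant total pressure expands the volume and lowers every reacting partial pressure. With Δn_gas = 0 − 1 = -1, Q moves away from K toward the side with fewer gas moles, so the system shifts toward the side with more gas moles — to the left.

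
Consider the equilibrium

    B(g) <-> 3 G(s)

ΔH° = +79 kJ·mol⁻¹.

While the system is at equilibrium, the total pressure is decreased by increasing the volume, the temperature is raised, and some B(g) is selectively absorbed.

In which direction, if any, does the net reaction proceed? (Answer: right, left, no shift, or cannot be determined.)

cannot be determined

Gas moles: reactants 1, products 0 (Δn_gas = -1). Expansion shifts the system toward the side with more moles of gas — to the left.
The forward reaction is endothermic. Raising T favours the endothermic direction — shift to the right.
Removing B (g), a reactant, drives the reaction to the left.
The individual effects push in opposite directions; without quantitative information the net direction cannot be determined.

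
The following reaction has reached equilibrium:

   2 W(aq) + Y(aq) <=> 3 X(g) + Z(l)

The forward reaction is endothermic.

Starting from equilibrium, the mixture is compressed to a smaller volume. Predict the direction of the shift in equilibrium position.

left

Gas moles: reactants 0, products 3 (Δn_gas = +3). Compression shifts the system toward the side with fewer moles of gas — to the left.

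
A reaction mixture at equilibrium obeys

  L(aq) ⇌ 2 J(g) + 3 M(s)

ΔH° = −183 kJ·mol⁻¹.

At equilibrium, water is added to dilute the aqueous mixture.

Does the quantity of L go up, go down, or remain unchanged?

increases

Dilution lowers every aqueous concentration by the same factor. Δn_aq = 0 − 1 = -1, so the system shifts toward the side with more dissolved moles — to the left.
The net shift is to the left. L is a reactant, so its amount increases.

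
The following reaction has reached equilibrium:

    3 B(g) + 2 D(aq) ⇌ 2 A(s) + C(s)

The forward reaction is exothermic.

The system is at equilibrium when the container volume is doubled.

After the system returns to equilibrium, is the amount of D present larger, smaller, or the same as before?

increases

Gas moles: reactants 3, products 0 (Δn_gas = -3). Expansion shifts the system toward the side with more moles of gas — to the left.
The net shift is to the left. D is a reactant, so its amount increases.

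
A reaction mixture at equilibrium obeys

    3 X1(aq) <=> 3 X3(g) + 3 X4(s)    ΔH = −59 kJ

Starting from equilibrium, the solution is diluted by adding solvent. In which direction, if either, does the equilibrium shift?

left

Dilution lowers every aqueous concentration by the same factor. Δn_aq = 0 − 3 = -3, so the system shifts toward the side with more dissolved moles — to the left.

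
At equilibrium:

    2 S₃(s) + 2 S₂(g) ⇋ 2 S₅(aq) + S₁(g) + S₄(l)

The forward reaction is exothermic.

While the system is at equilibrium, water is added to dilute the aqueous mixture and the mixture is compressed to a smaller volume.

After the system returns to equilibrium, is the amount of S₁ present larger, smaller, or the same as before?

increases

Dilution lowers every aqueous concentration by the same factor. Δn_aq = 2 − 0 = +2, so the system shifts toward the side with more dissolved moles — to the right.
Gas moles: reactants 2, products 1 (Δn_gas = -1). Compression shifts the system toward the side with fewer moles of gas — to the right.
The net shift is to the right. S₁ is a product, so its amount increases.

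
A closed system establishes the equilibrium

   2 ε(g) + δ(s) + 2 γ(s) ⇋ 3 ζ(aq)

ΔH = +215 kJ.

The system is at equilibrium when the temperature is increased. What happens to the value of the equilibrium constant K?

increases

K depends on temperature via the van 't Hoff relation. The forward reaction is endothermic, so raising T increases K.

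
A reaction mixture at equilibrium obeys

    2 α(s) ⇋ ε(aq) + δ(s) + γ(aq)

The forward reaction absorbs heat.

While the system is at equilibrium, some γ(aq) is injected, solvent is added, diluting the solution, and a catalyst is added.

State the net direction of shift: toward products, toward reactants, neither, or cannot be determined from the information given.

cannot be determined

Adding γ (aq), a product, drives the reaction to the left.
Dilution lowers every aqueous concentration by the same factor. Δn_aq = 2 − 0 = +2, so the system shifts toward the side with more dissolved moles — to the right.
A catalyst speeds both forward and reverse rates equally; it changes neither Q nor K — no shift from this change.
The individual effects push in opposite directions; without quantitative information the net direction cannot be determined.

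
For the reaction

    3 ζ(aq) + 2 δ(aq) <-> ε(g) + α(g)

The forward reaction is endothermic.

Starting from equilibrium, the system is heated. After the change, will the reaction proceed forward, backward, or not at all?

The forward reaction is endothermic. Raising T favours the endothermic direction — shift to the right.

right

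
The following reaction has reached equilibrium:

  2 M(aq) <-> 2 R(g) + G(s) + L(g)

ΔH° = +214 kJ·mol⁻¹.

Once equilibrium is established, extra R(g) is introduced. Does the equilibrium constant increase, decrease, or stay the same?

unchanged

The equilibrium constant depends only on temperature. This perturbation may move the position of equilibrium, but since T is unchanged, K itself is unchanged.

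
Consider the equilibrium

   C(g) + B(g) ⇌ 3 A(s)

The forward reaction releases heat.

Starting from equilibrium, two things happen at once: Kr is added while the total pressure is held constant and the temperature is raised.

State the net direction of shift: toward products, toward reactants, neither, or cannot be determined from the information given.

Adding inert gas at constant total pressure expands the volume and lowers every reacting partial pressure. With Δn_gas = 0 − 2 = -2, Q moves away from K toward the side with fewer gas moles, so the system shifts toward the side with more gas moles — to the left.
The forward reaction is exothermic. Raising T favours the endothermic direction — shift to the left.
All effects act in the same direction — net shift to the left.

left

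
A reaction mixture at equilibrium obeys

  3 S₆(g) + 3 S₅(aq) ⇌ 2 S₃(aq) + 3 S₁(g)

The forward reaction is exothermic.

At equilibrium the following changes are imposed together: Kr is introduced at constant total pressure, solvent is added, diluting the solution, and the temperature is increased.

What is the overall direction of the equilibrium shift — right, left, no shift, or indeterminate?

Adding inert gas at constant total pressure expands the volume, scaling every reacting partial pressure by the same factor. Δn_gas = 3 − 3 = 0, so Q is unchanged — no shift.
Dilution lowers every aqueous concentration by the same factor. Δn_aq = 2 − 3 = -1, so the system shifts toward the side with more dissolved moles — to the left.
The forward reaction is exothermic. Raising T favours the endothermic direction — shift to the left.
Only the nonzero effect(s) matter; the net shift is to the left.

left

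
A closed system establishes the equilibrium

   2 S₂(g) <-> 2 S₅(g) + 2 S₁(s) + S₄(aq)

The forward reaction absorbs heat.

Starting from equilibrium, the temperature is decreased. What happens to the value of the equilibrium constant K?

decreases

K depends on temperature via the van 't Hoff relation. The forward reaction is endothermic, so lowering T decreases K.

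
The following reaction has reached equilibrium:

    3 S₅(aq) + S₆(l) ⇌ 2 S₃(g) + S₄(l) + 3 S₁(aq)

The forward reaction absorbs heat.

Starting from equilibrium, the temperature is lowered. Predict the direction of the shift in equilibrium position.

The forward reaction is endothermic. Lowering T favours the exothermic direction — shift to the left.

left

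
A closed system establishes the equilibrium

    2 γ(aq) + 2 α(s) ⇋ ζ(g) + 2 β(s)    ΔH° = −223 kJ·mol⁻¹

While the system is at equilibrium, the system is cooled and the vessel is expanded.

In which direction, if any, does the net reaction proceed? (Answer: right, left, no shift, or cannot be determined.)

The forward reaction is exothermic. Lowering T favours the exothermic direction — shift to the right.
Gas moles: reactants 0, products 1 (Δn_gas = +1). Expansion shifts the system toward the side with more moles of gas — to the right.
All effects act in the same direction — net shift to the right.

right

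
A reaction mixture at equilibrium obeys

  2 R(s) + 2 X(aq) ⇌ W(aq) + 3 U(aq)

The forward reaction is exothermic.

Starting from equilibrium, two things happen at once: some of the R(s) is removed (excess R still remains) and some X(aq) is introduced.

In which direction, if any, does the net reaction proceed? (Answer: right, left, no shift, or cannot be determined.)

right

R is a pure solid; its activity is 1 regardless of amount, so Q is unaffected — no shift from this change.
Adding X (aq), a reactant, drives the reaction to the right.
Only the nonzero effect(s) matter; the net shift is to the right.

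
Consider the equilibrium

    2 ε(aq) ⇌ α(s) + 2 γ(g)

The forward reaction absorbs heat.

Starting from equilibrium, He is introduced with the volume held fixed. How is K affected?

The equilibrium constant depends only on temperature. This perturbation changes neither the position of equilibrium nor K.

unchanged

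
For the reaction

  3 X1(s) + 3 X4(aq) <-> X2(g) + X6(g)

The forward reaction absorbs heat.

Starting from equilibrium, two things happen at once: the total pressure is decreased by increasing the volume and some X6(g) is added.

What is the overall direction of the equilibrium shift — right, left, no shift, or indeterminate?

cannot be determined

Gas moles: reactants 0, products 2 (Δn_gas = +2). Expansion shifts the system toward the side with more moles of gas — to the right.
Adding X6 (g), a product, drives the reaction to the left.
The individual effects push in opposite directions; without quantitative information the net direction cannot be determined.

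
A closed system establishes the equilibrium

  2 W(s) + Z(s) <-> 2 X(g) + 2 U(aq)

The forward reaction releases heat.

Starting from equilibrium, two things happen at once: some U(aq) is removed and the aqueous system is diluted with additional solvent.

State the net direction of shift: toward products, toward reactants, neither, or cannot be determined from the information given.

Removing U (aq), a product, drives the reaction to the right.
Dilution lowers every aqueous concentration by the same factor. Δn_aq = 2 − 0 = +2, so the system shifts toward the side with more dissolved moles — to the right.
All effects act in the same direction — net shift to the right.

right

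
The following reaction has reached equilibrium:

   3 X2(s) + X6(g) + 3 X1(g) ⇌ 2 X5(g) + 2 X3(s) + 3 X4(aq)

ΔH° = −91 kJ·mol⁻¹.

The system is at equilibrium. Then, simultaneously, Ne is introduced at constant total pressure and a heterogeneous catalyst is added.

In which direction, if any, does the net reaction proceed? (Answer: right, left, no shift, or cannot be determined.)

Adding inert gas at constant total pressure expands the volume and lowers every reacting partial pressure. With Δn_gas = 2 − 4 = -2, Q moves away from K toward the side with fewer gas moles, so the system shifts toward the side with more gas moles — to the left.
A catalyst speeds both forward and reverse rates equally; it changes neither Q nor K — no shift from this change.
Only the nonzero effect(s) matter; the net shift is to the left.

left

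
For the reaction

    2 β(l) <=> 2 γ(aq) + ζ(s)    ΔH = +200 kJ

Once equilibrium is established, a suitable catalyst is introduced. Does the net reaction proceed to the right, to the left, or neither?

A catalyst speeds both forward and reverse rates equally; it changes neither Q nor K — no shift from this change.

no shift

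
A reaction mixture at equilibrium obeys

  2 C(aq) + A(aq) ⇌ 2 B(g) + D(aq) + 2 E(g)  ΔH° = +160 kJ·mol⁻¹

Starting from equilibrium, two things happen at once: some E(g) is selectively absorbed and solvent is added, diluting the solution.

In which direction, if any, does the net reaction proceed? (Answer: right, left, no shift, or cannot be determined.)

Removing E (g), a product, drives the reaction to the right.
Dilution lowers every aqueous concentration by the same factor. Δn_aq = 1 − 3 = -2, so the system shifts toward the side with more dissolved moles — to the left.
The individual effects push in opposite directions; without quantitative information the net direction cannot be determined.

cannot be determined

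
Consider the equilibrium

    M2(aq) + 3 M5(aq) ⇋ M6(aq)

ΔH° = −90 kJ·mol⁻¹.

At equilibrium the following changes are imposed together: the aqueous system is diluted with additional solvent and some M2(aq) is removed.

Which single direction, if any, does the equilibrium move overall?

left

Dilution lowers every aqueous concentration by the same factor. Δn_aq = 1 − 4 = -3, so the system shifts toward the side with more dissolved moles — to the left.
Removing M2 (aq), a reactant, drives the reaction to the left.
All effects act in the same direction — net shift to the left.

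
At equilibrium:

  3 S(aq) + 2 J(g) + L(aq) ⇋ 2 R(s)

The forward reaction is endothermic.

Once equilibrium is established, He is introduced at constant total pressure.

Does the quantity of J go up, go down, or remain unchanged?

Adding inert gas at constant total pressure expands the volume and lowers every reacting partial pressure. With Δn_gas = 0 − 2 = -2, Q moves away from K toward the side with fewer gas moles, so the system shifts toward the side with more gas moles — to the left.
The net shift is to the left. J is a reactant, so its amount increases.

increases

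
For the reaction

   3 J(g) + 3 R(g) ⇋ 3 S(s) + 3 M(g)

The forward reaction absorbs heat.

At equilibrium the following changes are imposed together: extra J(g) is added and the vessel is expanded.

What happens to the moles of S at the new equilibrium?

Adding J (g), a reactant, drives the reaction to the right.
Gas moles: reactants 6, products 3 (Δn_gas = -3). Expansion shifts the system toward the side with more moles of gas — to the left.
The two effects oppose each other, so the net shift — and hence the change in S — cannot be determined from the given information.

cannot be determined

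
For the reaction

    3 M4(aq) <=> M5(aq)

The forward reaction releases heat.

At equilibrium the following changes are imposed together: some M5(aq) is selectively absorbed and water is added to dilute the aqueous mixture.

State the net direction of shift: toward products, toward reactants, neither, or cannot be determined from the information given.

cannot be determined

Removing M5 (aq), a product, drives the reaction to the right.
Dilution lowers every aqueous concentration by the same factor. Δn_aq = 1 − 3 = -2, so the system shifts toward the side with more dissolved moles — to the left.
The individual effects push in opposite directions; without quantitative information the net direction cannot be determined.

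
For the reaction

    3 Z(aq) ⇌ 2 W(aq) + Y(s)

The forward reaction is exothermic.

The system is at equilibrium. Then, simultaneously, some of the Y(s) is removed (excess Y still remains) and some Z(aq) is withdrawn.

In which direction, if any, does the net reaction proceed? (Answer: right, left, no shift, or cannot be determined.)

left

Y is a pure solid; its activity is 1 regardless of amount, so Q is unaffected — no shift from this change.
Removing Z (aq), a reactant, drives the reaction to the left.
Only the nonzero effect(s) matter; the net shift is to the left.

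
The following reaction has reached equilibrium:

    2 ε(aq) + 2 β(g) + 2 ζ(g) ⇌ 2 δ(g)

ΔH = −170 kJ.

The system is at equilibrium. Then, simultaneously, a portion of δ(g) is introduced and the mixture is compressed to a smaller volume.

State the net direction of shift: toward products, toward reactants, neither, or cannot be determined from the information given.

cannot be determined

Adding δ (g), a product, drives the reaction to the left.
Gas moles: reactants 4, products 2 (Δn_gas = -2). Compression shifts the system toward the side with fewer moles of gas — to the right.
The individual effects push in opposite directions; without quantitative information the net direction cannot be determined.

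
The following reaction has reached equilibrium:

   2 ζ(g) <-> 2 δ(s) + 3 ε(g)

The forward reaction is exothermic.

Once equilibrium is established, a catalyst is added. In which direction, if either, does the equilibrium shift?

no shift

A catalyst speeds both forward and reverse rates equally; it changes neither Q nor K — no shift from this change.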